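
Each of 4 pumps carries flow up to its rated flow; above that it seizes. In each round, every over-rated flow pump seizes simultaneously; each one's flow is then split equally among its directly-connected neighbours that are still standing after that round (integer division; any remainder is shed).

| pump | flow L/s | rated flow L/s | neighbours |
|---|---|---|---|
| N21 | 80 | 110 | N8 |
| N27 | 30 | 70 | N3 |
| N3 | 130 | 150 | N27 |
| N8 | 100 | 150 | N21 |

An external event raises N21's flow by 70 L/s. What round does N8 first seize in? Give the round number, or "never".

2

Round 1 — N21 at 150 > 110. N21 seizes.
  N21 sheds 150 L/s to N8: 150 each.
    N8: 100+150 = 250 > 150
Round 2 — N8 seizes.
  N8 sheds 250 L/s: no online neighbours, lost.
No further seizures.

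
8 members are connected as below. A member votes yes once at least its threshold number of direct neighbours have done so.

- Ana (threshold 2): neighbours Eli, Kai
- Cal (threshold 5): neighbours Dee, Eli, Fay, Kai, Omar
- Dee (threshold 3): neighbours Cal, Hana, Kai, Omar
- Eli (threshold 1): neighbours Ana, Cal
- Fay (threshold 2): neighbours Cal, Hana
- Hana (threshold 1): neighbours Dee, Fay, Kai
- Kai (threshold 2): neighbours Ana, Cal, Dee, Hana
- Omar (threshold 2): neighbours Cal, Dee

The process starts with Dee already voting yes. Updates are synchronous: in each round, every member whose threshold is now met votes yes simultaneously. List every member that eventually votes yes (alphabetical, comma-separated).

Round 1 — Dee votes yes (initial).
Round 2 — checking thresholds:
  Cal: 1 of 5 neighbours < 5, holds.
  Hana: 1 of 3 neighbours ≥ 1, votes yes.
  Kai: 1 of 4 neighbours < 2, holds.
  Omar: 1 of 2 neighbours < 2, holds.
Round 3 — checking thresholds:
  Cal: 1 of 5 neighbours < 5, holds.
  Fay: 1 of 2 neighbours < 2, holds.
  Kai: 2 of 4 neighbours ≥ 2, votes yes.
  Omar: 1 of 2 neighbours < 2, holds.
Round 4 — no new yes votes; cascade stops.

Dee, Hana, Kai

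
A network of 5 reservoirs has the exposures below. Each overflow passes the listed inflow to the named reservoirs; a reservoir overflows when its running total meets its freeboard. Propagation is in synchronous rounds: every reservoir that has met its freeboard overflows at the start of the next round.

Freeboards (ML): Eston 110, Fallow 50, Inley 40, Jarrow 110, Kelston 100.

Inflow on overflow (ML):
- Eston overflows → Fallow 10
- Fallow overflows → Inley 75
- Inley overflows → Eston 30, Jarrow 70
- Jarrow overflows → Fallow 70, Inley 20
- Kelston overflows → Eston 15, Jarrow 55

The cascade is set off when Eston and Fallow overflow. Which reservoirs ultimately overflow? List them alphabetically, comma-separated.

Round 1 — Eston, Fallow overflow (initial).
  Inley: +75 → 75 ≥ 40
Round 2 — Inley overflows.
  Jarrow: +70 → 70 < 110
No further overflows.

Eston, Fallow, Inley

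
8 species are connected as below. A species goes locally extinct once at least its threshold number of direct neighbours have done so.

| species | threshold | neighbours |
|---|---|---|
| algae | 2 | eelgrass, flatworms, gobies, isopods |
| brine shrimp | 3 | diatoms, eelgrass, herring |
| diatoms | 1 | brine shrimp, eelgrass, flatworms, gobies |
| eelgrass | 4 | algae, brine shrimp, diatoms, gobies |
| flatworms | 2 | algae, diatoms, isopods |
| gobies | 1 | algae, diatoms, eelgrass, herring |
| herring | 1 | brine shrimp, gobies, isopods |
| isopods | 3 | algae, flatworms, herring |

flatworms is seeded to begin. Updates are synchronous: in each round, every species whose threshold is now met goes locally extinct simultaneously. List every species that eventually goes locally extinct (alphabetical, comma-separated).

Round 1 — flatworms goes locally extinct (initial).
Round 2 — checking thresholds:
  algae: 1 of 4 neighbours < 2, below threshold.
  diatoms: 1 of 4 neighbours ≥ 1, goes locally extinct.
  isopods: 1 of 3 neighbours < 3, below threshold.
Round 3 — checking thresholds:
  algae: 1 of 4 neighbours < 2, below threshold.
  brine shrimp: 1 of 3 neighbours < 3, below threshold.
  eelgrass: 1 of 4 neighbours < 4, below threshold.
  gobies: 1 of 4 neighbours ≥ 1, goes locally extinct.
  isopods: 1 of 3 neighbours < 3, below threshold.
Round 4 — checking thresholds:
  algae: 2 of 4 neighbours ≥ 2, goes locally extinct.
  brine shrimp: 1 of 3 neighbours < 3, below threshold.
  eelgrass: 2 of 4 neighbours < 4, below threshold.
  herring: 1 of 3 neighbours ≥ 1, goes locally extinct.
  isopods: 1 of 3 neighbours < 3, below threshold.
Round 5 — checking thresholds:
  brine shrimp: 2 of 3 neighbours < 3, below threshold.
  eelgrass: 3 of 4 neighbours < 4, below threshold.
  isopods: 3 of 3 neighbours ≥ 3, goes locally extinct.
Round 6 — no new extinctions; cascade stops.

algae, diatoms, flatworms, gobies, herring, isopods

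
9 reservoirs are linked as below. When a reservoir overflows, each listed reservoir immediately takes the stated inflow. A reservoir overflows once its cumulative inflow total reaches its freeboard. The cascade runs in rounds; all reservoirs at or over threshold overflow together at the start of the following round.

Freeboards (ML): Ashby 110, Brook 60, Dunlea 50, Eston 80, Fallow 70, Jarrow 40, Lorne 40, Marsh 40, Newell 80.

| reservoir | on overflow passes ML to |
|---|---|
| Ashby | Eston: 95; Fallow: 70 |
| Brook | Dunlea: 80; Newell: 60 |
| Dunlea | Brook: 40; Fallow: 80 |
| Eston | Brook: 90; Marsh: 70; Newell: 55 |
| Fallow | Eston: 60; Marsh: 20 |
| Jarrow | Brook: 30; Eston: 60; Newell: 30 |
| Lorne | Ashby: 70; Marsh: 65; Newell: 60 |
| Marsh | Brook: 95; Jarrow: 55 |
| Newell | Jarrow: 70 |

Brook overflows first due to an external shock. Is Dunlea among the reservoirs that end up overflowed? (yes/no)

Round 1 — Brook overflows (initial).
  Dunlea: +80 → 80 ≥ 50
  Newell: +60 → 60 < 80
Round 2 — Dunlea overflows.
  Fallow: +80 → 80 ≥ 70
Round 3 — Fallow overflows.
  Eston: +60 → 60 < 80
  Marsh: +20 → 20 < 40
No further overflows.

yes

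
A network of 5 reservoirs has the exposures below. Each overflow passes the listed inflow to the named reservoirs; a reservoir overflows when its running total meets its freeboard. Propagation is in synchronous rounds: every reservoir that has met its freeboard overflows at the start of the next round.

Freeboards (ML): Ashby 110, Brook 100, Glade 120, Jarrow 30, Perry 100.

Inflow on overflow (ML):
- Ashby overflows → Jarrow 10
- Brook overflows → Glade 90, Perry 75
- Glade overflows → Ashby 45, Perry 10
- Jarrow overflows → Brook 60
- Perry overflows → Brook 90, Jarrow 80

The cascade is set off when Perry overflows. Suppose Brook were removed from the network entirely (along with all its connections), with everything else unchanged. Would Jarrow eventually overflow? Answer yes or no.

yes

With Brook removed:
Round 1 — Perry overflows (initial).
  Jarrow: +80 → 80 ≥ 30
Round 2 — Jarrow overflows.
No further overflows.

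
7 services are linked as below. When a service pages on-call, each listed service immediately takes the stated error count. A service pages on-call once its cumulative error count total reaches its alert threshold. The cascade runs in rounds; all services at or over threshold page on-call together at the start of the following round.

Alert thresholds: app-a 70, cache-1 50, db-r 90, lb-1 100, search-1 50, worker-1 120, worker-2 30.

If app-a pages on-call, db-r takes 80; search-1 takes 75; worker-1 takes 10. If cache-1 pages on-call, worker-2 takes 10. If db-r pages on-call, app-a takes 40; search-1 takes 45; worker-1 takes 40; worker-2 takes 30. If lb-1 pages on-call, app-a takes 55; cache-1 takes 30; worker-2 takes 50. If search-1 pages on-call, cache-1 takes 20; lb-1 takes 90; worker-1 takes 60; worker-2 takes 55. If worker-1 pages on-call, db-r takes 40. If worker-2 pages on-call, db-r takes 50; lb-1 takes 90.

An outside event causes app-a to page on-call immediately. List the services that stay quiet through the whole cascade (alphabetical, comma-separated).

worker-1

Round 1 — app-a pages on-call (initial).
  db-r: +80 → 80 < 90
  search-1: +75 → 75 ≥ 50
  worker-1: +10 → 10 < 120
Round 2 — search-1 pages on-call.
  cache-1: +20 → 20 < 50
  lb-1: +90 → 90 < 100
  worker-1: +60 → 70 < 120
  worker-2: +55 → 55 ≥ 30
Round 3 — worker-2 pages on-call.
  db-r: +50 → 130 ≥ 90
  lb-1: +90 → 180 ≥ 100
Round 4 — db-r, lb-1 page on-call.
  cache-1: +30 → 50 ≥ 50
  worker-1: +40 → 110 < 120
Round 5 — cache-1 pages on-call.
No further pages.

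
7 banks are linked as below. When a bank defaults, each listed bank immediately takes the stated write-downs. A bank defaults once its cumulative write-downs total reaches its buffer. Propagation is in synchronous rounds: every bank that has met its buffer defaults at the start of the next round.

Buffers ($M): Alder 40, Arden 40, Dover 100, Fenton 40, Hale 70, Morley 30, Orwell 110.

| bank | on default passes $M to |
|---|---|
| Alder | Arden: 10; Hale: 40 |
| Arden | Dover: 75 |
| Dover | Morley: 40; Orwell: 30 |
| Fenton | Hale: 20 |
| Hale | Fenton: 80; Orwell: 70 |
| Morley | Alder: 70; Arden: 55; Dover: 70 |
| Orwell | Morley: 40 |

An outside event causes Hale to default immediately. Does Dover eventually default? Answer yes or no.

no

Round 1 — Hale defaults (initial).
  Fenton: +80 → 80 ≥ 40
  Orwell: +70 → 70 < 110
Round 2 — Fenton defaults.
No further defaults.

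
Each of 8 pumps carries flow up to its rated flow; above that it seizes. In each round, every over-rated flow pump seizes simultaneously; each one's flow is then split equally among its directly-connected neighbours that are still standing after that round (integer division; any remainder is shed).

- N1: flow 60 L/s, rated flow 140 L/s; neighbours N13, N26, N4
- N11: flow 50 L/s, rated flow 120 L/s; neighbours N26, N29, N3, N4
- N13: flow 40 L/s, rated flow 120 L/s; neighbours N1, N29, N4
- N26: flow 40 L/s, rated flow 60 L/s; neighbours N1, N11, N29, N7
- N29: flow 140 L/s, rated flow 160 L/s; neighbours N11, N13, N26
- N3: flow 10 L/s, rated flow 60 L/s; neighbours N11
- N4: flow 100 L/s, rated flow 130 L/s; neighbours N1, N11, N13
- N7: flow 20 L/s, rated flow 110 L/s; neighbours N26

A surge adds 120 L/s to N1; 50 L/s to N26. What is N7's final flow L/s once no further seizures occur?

50

Round 1 — N1 at 180 > 140; N26 at 90 > 60. N1, N26 seize.
  N1 sheds 180 L/s to N13, N4: 90 each.
    N13: 40+90 = 130 > 120
    N4: 100+90 = 190 > 130
  N26 sheds 90 L/s to N11, N29, N7: 30 each.
    N11: 50+30 = 80 ≤ 120
    N29: 140+30 = 170 > 160
    N7: 20+30 = 50 ≤ 110
Round 2 — N13, N29, N4 seize.
  N13 sheds 130 L/s: no online neighbours, lost.
  N29 sheds 170 L/s to N11: 170 each.
    N11: 80+170 = 250 > 120
  N4 sheds 190 L/s to N11: 190 each.
    N11: 250+190 = 440 > 120
Round 3 — N11 seizes.
  N11 sheds 440 L/s to N3: 440 each.
    N3: 10+440 = 450 > 60
Round 4 — N3 seizes.
  N3 sheds 450 L/s: no online neighbours, lost.
No further seizures.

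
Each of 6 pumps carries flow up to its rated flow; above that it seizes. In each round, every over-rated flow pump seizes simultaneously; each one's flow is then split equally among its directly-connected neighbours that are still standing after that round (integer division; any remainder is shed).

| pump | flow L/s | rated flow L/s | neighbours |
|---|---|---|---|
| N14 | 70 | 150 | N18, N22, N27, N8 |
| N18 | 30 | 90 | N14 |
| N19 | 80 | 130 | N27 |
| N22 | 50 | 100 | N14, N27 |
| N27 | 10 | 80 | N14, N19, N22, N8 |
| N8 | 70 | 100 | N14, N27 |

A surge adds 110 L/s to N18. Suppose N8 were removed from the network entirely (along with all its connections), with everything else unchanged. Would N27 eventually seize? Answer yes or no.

With N8 removed:
Round 1 — N18 at 140 > 90. N18 seizes.
  N18 sheds 140 L/s to N14: 140 each.
    N14: 70+140 = 210 > 150
Round 2 — N14 seizes.
  N14 sheds 210 L/s to N22, N27: 105 each.
    N22: 50+105 = 155 > 100
    N27: 10+105 = 115 > 80
Round 3 — N22, N27 seize.
  N22 sheds 155 L/s: no online neighbours, lost.
  N27 sheds 115 L/s to N19: 115 each.
    N19: 80+115 = 195 > 130
Round 4 — N19 seizes.
  N19 sheds 195 L/s: no online neighbours, lost.
No further seizures.

yes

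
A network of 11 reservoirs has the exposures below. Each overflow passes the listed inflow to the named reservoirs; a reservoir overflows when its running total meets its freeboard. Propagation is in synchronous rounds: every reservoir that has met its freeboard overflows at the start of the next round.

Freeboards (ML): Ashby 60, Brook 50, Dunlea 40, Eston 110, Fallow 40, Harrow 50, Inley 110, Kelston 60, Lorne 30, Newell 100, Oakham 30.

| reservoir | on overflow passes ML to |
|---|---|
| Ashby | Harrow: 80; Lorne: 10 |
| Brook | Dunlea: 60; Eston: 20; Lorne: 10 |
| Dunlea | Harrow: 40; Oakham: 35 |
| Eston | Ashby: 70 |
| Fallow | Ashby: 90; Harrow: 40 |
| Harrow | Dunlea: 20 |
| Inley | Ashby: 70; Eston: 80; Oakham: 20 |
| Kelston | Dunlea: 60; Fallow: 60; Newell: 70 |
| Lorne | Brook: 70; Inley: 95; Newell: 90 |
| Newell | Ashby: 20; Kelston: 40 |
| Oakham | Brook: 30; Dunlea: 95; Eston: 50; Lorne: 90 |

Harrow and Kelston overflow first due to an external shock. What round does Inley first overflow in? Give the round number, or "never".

Round 1 — Harrow, Kelston overflow (initial).
  Dunlea: +20+60 → 80 ≥ 40
  Fallow: +60 → 60 ≥ 40
  Newell: +70 → 70 < 100
Round 2 — Dunlea, Fallow overflow.
  Ashby: +90 → 90 ≥ 60
  Oakham: +35 → 35 ≥ 30
Round 3 — Ashby, Oakham overflow.
  Brook: +30 → 30 < 50
  Eston: +50 → 50 < 110
  Lorne: +10+90 → 100 ≥ 30
Round 4 — Lorne overflows.
  Brook: +70 → 100 ≥ 50
  Inley: +95 → 95 < 110
  Newell: +90 → 160 ≥ 100
Round 5 — Brook, Newell overflow.
  Eston: +20 → 70 < 110
No further overflows.

never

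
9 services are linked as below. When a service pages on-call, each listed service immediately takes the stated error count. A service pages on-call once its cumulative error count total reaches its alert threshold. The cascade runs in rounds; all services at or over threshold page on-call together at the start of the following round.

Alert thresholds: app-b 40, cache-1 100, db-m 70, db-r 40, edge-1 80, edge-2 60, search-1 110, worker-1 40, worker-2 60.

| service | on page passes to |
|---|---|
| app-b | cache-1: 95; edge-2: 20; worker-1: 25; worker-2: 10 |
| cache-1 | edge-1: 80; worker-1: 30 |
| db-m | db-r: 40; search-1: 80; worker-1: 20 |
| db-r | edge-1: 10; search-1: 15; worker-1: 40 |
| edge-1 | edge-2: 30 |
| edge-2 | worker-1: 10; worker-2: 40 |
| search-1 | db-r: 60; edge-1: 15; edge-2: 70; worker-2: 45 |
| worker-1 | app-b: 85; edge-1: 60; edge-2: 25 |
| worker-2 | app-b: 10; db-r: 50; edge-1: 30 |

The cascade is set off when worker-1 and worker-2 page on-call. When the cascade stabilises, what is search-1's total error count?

15

Round 1 — worker-1, worker-2 page on-call (initial).
  app-b: +85+10 → 95 ≥ 40
  db-r: +50 → 50 ≥ 40
  edge-1: +60+30 → 90 ≥ 80
  edge-2: +25 → 25 < 60
Round 2 — app-b, db-r, edge-1 page on-call.
  cache-1: +95 → 95 < 100
  edge-2: +20+30 → 75 ≥ 60
  search-1: +15 → 15 < 110
Round 3 — edge-2 pages on-call.
No further pages.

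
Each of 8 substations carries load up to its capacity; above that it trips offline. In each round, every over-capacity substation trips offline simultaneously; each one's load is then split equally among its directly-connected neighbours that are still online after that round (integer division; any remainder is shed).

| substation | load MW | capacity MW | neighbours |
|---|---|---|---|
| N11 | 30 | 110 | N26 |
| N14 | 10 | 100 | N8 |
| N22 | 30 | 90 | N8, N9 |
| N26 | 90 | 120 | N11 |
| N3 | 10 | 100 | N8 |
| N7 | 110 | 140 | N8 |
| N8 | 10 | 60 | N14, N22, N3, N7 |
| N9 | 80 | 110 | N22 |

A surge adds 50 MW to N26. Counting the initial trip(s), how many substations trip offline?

2

Round 1 — N26 at 140 > 120. N26 trips offline.
  N26 sheds 140 MW to N11: 140 each.
    N11: 30+140 = 170 > 110
Round 2 — N11 trips offline.
  N11 sheds 170 MW: no online neighbours, lost.
No further trips.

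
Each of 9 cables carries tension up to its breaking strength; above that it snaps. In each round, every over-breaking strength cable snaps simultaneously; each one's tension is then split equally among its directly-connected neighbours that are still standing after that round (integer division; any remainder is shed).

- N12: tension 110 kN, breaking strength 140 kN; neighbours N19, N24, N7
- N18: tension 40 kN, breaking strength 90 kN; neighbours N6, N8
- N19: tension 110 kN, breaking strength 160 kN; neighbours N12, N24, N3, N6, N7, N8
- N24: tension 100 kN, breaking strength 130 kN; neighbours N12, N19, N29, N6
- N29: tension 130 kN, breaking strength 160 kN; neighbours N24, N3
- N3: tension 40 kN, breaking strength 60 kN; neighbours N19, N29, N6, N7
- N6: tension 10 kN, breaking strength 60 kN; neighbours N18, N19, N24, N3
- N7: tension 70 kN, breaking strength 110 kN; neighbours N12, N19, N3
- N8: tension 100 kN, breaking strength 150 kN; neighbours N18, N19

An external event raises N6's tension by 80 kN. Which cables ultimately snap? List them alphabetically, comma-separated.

Round 1 — N6 at 90 > 60. N6 snaps.
  N6 sheds 90 kN to N18, N19, N24, N3: 22 each (2 lost).
    N18: 40+22 = 62 ≤ 90
    N19: 110+22 = 132 ≤ 160
    N24: 100+22 = 122 ≤ 130
    N3: 40+22 = 62 > 60
Round 2 — N3 snaps.
  N3 sheds 62 kN to N19, N29, N7: 20 each (2 lost).
    N19: 132+20 = 152 ≤ 160
    N29: 130+20 = 150 ≤ 160
    N7: 70+20 = 90 ≤ 110
No further breaks.

N3, N6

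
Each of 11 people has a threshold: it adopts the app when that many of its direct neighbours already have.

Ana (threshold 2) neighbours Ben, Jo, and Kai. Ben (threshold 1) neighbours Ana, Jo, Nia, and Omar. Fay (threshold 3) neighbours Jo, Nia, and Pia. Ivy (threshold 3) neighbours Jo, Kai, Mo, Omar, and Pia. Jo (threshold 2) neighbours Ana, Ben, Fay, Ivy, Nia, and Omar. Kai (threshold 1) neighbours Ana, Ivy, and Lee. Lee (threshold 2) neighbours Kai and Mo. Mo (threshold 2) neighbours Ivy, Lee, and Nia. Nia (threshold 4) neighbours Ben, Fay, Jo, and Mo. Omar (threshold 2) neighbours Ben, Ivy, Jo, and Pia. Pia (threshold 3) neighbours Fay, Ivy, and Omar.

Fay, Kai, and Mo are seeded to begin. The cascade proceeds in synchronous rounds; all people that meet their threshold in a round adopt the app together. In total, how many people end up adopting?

Round 1 — Fay, Kai, Mo adopt the app (initial).
Round 2 — checking thresholds:
  Ana: 1 of 3 neighbours < 2, not yet.
  Ivy: 2 of 5 neighbours < 3, not yet.
  Jo: 1 of 6 neighbours < 2, not yet.
  Lee: 2 of 2 neighbours ≥ 2, adopts the app.
  Nia: 2 of 4 neighbours < 4, not yet.
  Pia: 1 of 3 neighbours < 3, not yet.
Round 3 — no new adoptions; cascade stops.

4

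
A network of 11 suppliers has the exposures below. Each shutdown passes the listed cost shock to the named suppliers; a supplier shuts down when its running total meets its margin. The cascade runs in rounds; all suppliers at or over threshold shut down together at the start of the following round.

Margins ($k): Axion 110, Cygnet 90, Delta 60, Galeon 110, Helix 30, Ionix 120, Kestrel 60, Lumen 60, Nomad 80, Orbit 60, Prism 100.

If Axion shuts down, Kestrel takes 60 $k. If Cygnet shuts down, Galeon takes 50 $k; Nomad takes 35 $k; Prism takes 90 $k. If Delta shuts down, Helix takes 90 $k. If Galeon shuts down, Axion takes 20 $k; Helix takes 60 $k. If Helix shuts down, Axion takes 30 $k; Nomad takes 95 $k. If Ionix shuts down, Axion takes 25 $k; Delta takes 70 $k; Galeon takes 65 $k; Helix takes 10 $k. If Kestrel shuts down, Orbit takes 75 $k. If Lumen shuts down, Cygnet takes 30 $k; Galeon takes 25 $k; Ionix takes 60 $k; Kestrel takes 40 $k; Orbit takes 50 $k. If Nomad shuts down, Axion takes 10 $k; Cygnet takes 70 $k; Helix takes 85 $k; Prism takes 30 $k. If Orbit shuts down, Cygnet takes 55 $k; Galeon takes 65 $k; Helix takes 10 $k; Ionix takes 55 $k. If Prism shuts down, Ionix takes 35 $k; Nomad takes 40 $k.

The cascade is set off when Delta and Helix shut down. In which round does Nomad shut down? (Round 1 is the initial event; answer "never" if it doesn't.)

2

Round 1 — Delta, Helix shut down (initial).
  Axion: +30 → 30 < 110
  Nomad: +95 → 95 ≥ 80
Round 2 — Nomad shuts down.
  Axion: +10 → 40 < 110
  Cygnet: +70 → 70 < 90
  Prism: +30 → 30 < 100
No further shutdowns.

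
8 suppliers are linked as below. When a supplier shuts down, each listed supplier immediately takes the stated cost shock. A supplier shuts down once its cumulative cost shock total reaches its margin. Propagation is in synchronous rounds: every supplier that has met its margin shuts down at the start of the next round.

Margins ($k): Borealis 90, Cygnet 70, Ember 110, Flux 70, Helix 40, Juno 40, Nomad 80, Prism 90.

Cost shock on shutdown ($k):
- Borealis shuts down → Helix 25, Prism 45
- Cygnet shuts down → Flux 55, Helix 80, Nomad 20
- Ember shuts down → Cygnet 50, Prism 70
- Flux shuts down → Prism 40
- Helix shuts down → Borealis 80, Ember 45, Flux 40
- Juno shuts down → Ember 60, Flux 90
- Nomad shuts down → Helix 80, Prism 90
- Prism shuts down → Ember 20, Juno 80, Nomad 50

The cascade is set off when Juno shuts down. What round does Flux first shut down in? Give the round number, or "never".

2

Round 1 — Juno shuts down (initial).
  Ember: +60 → 60 < 110
  Flux: +90 → 90 ≥ 70
Round 2 — Flux shuts down.
  Prism: +40 → 40 < 90
No further shutdowns.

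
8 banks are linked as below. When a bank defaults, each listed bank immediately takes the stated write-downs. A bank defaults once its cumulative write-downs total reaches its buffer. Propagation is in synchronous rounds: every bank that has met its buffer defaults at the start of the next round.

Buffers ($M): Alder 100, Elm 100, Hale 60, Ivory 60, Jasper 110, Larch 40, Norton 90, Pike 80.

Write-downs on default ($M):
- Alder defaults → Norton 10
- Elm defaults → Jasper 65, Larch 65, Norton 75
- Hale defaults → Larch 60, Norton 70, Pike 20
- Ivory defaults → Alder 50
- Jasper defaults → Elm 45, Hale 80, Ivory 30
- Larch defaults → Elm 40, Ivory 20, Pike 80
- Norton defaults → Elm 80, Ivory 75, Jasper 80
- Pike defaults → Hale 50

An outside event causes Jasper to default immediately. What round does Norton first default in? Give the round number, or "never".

never

Round 1 — Jasper defaults (initial).
  Elm: +45 → 45 < 100
  Hale: +80 → 80 ≥ 60
  Ivory: +30 → 30 < 60
Round 2 — Hale defaults.
  Larch: +60 → 60 ≥ 40
  Norton: +70 → 70 < 90
  Pike: +20 → 20 < 80
Round 3 — Larch defaults.
  Elm: +40 → 85 < 100
  Ivory: +20 → 50 < 60
  Pike: +80 → 100 ≥ 80
Round 4 — Pike defaults.
No further defaults.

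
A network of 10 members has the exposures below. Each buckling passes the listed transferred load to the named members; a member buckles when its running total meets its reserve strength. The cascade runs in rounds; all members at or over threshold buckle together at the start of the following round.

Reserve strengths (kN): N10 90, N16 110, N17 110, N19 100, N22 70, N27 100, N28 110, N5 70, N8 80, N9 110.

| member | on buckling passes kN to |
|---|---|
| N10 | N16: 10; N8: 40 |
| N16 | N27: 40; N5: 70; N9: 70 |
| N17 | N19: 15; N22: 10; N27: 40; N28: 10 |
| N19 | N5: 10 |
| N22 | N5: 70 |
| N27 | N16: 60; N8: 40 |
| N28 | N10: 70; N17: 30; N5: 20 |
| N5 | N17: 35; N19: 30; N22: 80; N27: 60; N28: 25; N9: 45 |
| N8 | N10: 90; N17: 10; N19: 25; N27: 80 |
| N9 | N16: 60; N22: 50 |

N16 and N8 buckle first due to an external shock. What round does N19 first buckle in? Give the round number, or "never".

never

Round 1 — N16, N8 buckle (initial).
  N10: +90 → 90 ≥ 90
  N17: +10 → 10 < 110
  N19: +25 → 25 < 100
  N27: +40+80 → 120 ≥ 100
  N5: +70 → 70 ≥ 70
  N9: +70 → 70 < 110
Round 2 — N10, N27, N5 buckle.
  N17: +35 → 45 < 110
  N19: +30 → 55 < 100
  N22: +80 → 80 ≥ 70
  N28: +25 → 25 < 110
  N9: +45 → 115 ≥ 110
Round 3 — N22, N9 buckle.
No further bucklings.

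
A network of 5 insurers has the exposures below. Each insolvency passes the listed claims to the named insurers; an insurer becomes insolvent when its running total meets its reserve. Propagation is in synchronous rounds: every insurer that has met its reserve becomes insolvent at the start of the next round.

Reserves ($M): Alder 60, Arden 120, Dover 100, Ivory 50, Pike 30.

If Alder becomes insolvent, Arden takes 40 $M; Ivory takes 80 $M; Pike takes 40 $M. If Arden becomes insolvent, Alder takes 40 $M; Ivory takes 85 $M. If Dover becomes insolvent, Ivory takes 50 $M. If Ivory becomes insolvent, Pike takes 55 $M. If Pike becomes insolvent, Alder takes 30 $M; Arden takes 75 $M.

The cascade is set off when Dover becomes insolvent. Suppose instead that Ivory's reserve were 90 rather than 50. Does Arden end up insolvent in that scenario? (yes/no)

With Ivory's reserve at 90:
Round 1 — Dover becomes insolvent (initial).
  Ivory: +50 → 50 < 90
No further insolvencies.

no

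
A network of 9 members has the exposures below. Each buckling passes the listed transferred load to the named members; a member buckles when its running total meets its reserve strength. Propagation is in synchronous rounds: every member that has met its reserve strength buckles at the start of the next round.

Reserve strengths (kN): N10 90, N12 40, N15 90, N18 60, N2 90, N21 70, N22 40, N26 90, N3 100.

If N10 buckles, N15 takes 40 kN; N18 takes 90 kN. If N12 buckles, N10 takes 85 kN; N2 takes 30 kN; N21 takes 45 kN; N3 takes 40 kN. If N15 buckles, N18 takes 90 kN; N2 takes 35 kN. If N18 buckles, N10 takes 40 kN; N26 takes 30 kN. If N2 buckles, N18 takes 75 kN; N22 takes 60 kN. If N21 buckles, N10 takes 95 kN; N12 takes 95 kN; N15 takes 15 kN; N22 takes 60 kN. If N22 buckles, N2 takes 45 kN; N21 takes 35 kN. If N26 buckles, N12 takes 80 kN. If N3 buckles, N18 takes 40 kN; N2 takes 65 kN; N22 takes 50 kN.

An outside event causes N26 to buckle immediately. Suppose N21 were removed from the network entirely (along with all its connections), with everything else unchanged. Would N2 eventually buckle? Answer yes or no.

no

With N21 removed:
Round 1 — N26 buckles (initial).
  N12: +80 → 80 ≥ 40
Round 2 — N12 buckles.
  N10: +85 → 85 < 90
  N2: +30 → 30 < 90
  N3: +40 → 40 < 100
No further bucklings.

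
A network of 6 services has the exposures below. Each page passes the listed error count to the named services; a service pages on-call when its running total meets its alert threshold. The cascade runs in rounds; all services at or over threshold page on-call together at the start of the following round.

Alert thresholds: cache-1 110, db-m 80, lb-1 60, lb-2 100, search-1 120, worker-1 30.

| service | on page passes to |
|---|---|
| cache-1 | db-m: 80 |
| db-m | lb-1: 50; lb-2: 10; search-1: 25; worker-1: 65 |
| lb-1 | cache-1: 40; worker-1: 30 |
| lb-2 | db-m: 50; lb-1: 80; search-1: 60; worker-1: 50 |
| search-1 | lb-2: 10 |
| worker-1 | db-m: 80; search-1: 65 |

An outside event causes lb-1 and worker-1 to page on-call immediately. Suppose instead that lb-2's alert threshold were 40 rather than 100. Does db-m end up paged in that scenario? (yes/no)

With lb-2's alert threshold at 40:
Round 1 — lb-1, worker-1 page on-call (initial).
  cache-1: +40 → 40 < 110
  db-m: +80 → 80 ≥ 80
  search-1: +65 → 65 < 120
Round 2 — db-m pages on-call.
  lb-2: +10 → 10 < 40
  search-1: +25 → 90 < 120
No further pages.

yes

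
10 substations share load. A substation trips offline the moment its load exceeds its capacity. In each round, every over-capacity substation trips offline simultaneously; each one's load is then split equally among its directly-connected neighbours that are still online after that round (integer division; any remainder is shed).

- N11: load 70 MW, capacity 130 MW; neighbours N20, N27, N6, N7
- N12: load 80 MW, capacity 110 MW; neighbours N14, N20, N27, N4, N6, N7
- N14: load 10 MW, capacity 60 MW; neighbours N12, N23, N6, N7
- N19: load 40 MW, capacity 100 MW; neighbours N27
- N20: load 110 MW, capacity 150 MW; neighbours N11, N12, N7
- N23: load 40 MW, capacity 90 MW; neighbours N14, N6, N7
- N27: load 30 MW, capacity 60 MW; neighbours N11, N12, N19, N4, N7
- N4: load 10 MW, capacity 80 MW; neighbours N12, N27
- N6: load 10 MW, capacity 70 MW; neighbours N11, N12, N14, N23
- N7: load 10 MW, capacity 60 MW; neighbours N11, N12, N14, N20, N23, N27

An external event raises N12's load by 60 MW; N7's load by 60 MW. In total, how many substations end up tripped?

Round 1 — N12 at 140 > 110; N7 at 70 > 60. N12, N7 trip offline.
  N12 sheds 140 MW to N14, N20, N27, N4, N6: 28 each.
    N14: 10+28 = 38 ≤ 60
    N20: 110+28 = 138 ≤ 150
    N27: 30+28 = 58 ≤ 60
    N4: 10+28 = 38 ≤ 80
    N6: 10+28 = 38 ≤ 70
  N7 sheds 70 MW to N11, N14, N20, N23, N27: 14 each.
    N11: 70+14 = 84 ≤ 130
    N14: 38+14 = 52 ≤ 60
    N20: 138+14 = 152 > 150
    N23: 40+14 = 54 ≤ 90
    N27: 58+14 = 72 > 60
Round 2 — N20, N27 trip offline.
  N20 sheds 152 MW to N11: 152 each.
    N11: 84+152 = 236 > 130
  N27 sheds 72 MW to N11, N19, N4: 24 each.
    N11: 236+24 = 260 > 130
    N19: 40+24 = 64 ≤ 100
    N4: 38+24 = 62 ≤ 80
Round 3 — N11 trips offline.
  N11 sheds 260 MW to N6: 260 each.
    N6: 38+260 = 298 > 70
Round 4 — N6 trips offline.
  N6 sheds 298 MW to N14, N23: 149 each.
    N14: 52+149 = 201 > 60
    N23: 54+149 = 203 > 90
Round 5 — N14, N23 trip offline.
  N14 sheds 201 MW: no online neighbours, lost.
  N23 sheds 203 MW: no online neighbours, lost.
No further trips.

8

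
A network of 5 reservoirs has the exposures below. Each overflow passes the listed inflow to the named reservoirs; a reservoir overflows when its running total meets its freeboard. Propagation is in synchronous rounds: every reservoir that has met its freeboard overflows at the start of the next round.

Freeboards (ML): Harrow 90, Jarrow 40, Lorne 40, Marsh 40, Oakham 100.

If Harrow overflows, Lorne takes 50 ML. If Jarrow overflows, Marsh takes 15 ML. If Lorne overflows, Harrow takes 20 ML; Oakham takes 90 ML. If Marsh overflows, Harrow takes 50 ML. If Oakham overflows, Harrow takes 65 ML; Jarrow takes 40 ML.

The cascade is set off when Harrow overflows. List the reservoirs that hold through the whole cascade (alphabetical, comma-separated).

Round 1 — Harrow overflows (initial).
  Lorne: +50 → 50 ≥ 40
Round 2 — Lorne overflows.
  Oakham: +90 → 90 < 100
No further overflows.

Jarrow, Marsh, Oakham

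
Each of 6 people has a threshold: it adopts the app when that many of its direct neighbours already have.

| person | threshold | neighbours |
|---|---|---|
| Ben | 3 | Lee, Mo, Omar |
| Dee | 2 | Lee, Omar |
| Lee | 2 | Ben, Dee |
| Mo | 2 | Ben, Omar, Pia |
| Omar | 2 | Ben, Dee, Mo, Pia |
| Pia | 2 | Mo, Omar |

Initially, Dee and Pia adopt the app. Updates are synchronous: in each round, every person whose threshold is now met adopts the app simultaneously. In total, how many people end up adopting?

4

Round 1 — Dee, Pia adopt the app (initial).
Round 2 — checking thresholds:
  Lee: 1 of 2 neighbours < 2, not yet.
  Mo: 1 of 3 neighbours < 2, not yet.
  Omar: 2 of 4 neighbours ≥ 2, adopts the app.
Round 3 — checking thresholds:
  Ben: 1 of 3 neighbours < 3, not yet.
  Lee: 1 of 2 neighbours < 2, not yet.
  Mo: 2 of 3 neighbours ≥ 2, adopts the app.
Round 4 — no new adoptions; cascade stops.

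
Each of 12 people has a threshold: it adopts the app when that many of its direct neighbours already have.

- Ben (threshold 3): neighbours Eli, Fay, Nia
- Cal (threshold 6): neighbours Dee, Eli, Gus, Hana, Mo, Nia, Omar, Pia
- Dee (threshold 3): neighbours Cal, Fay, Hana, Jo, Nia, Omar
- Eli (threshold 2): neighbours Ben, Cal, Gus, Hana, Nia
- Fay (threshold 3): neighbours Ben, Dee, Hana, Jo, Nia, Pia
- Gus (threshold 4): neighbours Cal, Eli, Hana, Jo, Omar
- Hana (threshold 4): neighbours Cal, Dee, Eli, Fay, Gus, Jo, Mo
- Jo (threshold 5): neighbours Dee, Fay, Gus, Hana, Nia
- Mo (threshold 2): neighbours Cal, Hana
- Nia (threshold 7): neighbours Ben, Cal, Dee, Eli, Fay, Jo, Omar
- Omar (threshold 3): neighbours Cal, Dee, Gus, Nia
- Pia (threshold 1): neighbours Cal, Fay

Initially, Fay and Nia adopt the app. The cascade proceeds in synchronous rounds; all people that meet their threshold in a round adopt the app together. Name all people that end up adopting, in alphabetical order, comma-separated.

Fay, Nia, Pia

Round 1 — Fay, Nia adopt the app (initial).
Round 2 — checking thresholds:
  Ben: 2 of 3 neighbours < 3, below threshold.
  Cal: 1 of 8 neighbours < 6, below threshold.
  Dee: 2 of 6 neighbours < 3, below threshold.
  Eli: 1 of 5 neighbours < 2, below threshold.
  Hana: 1 of 7 neighbours < 4, below threshold.
  Jo: 2 of 5 neighbours < 5, below threshold.
  Omar: 1 of 4 neighbours < 3, below threshold.
  Pia: 1 of 2 neighbours ≥ 1, adopts the app.
Round 3 — no new adoptions; cascade stops.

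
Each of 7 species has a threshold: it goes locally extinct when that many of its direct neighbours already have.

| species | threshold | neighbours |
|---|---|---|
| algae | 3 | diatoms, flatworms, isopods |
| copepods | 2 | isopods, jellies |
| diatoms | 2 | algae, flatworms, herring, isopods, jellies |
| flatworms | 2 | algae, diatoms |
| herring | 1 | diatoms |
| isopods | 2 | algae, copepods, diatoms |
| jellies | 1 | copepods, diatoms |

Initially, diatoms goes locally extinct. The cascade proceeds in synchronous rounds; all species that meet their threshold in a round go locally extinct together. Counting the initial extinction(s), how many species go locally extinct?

3

Round 1 — diatoms goes locally extinct (initial).
Round 2 — checking thresholds:
  algae: 1 of 3 neighbours < 3, holds.
  flatworms: 1 of 2 neighbours < 2, holds.
  herring: 1 of 1 neighbours ≥ 1, goes locally extinct.
  isopods: 1 of 3 neighbours < 2, holds.
  jellies: 1 of 2 neighbours ≥ 1, goes locally extinct.
Round 3 — no new extinctions; cascade stops.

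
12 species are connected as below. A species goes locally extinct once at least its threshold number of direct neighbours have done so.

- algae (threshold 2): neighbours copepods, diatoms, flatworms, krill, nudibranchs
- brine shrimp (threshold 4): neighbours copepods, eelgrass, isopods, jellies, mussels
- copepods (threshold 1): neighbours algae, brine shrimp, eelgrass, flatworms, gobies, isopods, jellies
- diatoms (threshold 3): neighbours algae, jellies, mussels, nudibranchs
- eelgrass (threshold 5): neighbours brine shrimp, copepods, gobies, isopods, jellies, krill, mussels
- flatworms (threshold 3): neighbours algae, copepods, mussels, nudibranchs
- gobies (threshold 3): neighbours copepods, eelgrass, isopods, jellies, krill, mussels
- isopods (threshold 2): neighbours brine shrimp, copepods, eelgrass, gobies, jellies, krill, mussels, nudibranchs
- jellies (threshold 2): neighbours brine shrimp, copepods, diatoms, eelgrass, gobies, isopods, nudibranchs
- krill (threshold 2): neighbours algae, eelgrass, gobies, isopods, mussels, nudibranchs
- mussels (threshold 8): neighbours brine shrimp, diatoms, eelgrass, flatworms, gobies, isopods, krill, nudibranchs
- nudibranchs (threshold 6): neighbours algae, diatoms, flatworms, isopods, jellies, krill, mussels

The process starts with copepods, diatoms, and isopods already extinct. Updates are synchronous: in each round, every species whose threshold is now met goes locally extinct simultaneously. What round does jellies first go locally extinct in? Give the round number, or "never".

2

Round 1 — copepods, diatoms, isopods go locally extinct (initial).
Round 2 — checking thresholds:
  algae: 2 of 5 neighbours ≥ 2, goes locally extinct.
  brine shrimp: 2 of 5 neighbours < 4, holds.
  eelgrass: 2 of 7 neighbours < 5, holds.
  flatworms: 1 of 4 neighbours < 3, holds.
  gobies: 2 of 6 neighbours < 3, holds.
  jellies: 3 of 7 neighbours ≥ 2, goes locally extinct.
  krill: 1 of 6 neighbours < 2, holds.
  mussels: 2 of 8 neighbours < 8, holds.
  nudibranchs: 2 of 7 neighbours < 6, holds.
Round 3 — checking thresholds:
  brine shrimp: 3 of 5 neighbours < 4, holds.
  eelgrass: 3 of 7 neighbours < 5, holds.
  flatworms: 2 of 4 neighbours < 3, holds.
  gobies: 3 of 6 neighbours ≥ 3, goes locally extinct.
  krill: 2 of 6 neighbours ≥ 2, goes locally extinct.
  mussels: 2 of 8 neighbours < 8, holds.
  nudibranchs: 4 of 7 neighbours < 6, holds.
Round 4 — checking thresholds:
  brine shrimp: 3 of 5 neighbours < 4, holds.
  eelgrass: 5 of 7 neighbours ≥ 5, goes locally extinct.
  flatworms: 2 of 4 neighbours < 3, holds.
  mussels: 4 of 8 neighbours < 8, holds.
  nudibranchs: 5 of 7 neighbours < 6, holds.
Round 5 — checking thresholds:
  brine shrimp: 4 of 5 neighbours ≥ 4, goes locally extinct.
  flatworms: 2 of 4 neighbours < 3, holds.
  mussels: 5 of 8 neighbours < 8, holds.
  nudibranchs: 5 of 7 neighbours < 6, holds.
Round 6 — no new extinctions; cascade stops.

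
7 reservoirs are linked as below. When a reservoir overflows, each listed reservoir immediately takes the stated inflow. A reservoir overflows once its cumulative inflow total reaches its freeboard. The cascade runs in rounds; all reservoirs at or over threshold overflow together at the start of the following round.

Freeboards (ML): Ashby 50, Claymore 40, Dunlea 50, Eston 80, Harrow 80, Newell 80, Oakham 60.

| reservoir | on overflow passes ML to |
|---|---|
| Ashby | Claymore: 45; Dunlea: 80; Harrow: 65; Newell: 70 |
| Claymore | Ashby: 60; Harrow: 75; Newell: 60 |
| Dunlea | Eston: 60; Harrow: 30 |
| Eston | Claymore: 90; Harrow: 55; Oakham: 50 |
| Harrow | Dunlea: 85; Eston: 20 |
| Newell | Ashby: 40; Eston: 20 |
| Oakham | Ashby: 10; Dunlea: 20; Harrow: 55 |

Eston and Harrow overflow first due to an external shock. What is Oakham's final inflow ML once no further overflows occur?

Round 1 — Eston, Harrow overflow (initial).
  Claymore: +90 → 90 ≥ 40
  Dunlea: +85 → 85 ≥ 50
  Oakham: +50 → 50 < 60
Round 2 — Claymore, Dunlea overflow.
  Ashby: +60 → 60 ≥ 50
  Newell: +60 → 60 < 80
Round 3 — Ashby overflows.
  Newell: +70 → 130 ≥ 80
Round 4 — Newell overflows.
No further overflows.

50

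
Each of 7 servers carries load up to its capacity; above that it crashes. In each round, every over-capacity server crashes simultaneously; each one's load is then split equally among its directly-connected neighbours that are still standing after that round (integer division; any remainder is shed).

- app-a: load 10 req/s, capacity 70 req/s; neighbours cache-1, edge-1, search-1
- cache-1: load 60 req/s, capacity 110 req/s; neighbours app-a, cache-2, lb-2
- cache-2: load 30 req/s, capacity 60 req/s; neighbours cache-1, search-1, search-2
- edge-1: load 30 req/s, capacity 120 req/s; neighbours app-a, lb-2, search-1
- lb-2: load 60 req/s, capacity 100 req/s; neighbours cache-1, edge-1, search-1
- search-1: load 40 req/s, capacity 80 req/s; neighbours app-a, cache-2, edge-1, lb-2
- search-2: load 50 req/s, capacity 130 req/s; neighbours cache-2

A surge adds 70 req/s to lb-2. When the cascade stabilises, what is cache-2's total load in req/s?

Round 1 — lb-2 at 130 > 100. lb-2 crashes.
  lb-2 sheds 130 req/s to cache-1, edge-1, search-1: 43 each (1 lost).
    cache-1: 60+43 = 103 ≤ 110
    edge-1: 30+43 = 73 ≤ 120
    search-1: 40+43 = 83 > 80
Round 2 — search-1 crashes.
  search-1 sheds 83 req/s to app-a, cache-2, edge-1: 27 each (2 lost).
    app-a: 10+27 = 37 ≤ 70
    cache-2: 30+27 = 57 ≤ 60
    edge-1: 73+27 = 100 ≤ 120
No further crashes.

57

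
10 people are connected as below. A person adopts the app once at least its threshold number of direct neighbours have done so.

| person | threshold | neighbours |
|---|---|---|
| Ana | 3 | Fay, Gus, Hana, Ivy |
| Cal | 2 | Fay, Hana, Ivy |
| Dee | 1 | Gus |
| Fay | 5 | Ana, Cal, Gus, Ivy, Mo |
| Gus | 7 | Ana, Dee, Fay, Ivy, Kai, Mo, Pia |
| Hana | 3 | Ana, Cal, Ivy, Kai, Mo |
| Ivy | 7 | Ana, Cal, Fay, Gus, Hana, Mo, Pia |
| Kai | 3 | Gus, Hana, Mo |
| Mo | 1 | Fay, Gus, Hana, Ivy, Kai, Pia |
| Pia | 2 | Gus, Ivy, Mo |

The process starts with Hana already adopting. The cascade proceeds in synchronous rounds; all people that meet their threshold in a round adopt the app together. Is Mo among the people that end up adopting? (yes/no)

Round 1 — Hana adopts the app (initial).
Round 2 — checking thresholds:
  Ana: 1 of 4 neighbours < 3, holds.
  Cal: 1 of 3 neighbours < 2, holds.
  Ivy: 1 of 7 neighbours < 7, holds.
  Kai: 1 of 3 neighbours < 3, holds.
  Mo: 1 of 6 neighbours ≥ 1, adopts the app.
Round 3 — no new adoptions; cascade stops.

yes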